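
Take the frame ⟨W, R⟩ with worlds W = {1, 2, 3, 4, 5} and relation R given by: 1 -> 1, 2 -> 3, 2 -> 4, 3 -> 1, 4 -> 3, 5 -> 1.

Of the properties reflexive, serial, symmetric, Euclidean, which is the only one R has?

serial

Reflexive: no — 2 is not related to itself.
Serial: yes — every world has a successor (e.g. 1 R 1).
Symmetric: no — 2 R 3 but not 3 R 2.
Euclidean: no — 2 R 3 and 2 R 4, but not 3 R 4.
Only serial holds.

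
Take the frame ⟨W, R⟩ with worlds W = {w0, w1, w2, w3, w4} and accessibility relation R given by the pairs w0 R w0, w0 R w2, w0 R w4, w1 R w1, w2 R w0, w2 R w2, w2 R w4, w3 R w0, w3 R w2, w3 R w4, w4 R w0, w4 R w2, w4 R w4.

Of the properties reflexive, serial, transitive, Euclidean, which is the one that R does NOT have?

reflexive

Reflexive: no — w3 is not related to itself.
Serial: yes — every world has a successor (e.g. w0 R w0).
Transitive: yes — every two-step R-path is closed by a direct edge.
Euclidean: yes — any two successors of a common world are R-related.
Only reflexive fails.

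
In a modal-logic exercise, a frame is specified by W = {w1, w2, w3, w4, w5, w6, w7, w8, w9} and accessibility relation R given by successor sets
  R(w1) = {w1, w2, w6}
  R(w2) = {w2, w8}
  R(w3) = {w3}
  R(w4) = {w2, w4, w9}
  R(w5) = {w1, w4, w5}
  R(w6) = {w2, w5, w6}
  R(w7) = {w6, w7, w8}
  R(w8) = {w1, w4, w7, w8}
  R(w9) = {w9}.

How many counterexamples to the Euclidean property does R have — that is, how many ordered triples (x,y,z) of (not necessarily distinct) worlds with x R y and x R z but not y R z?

27

Enumerating: (w1,w2,w1), (w1,w2,w6), (w1,w6,w1), (w2,w8,w2), (w4,w2,w4), (w4,w2,w9), (w4,w9,w2), (w4,w9,w4), (w5,w1,w4), (w5,w1,w5), (w5,w4,w1), (w5,w4,w5), … and 15 more.
Total: 27.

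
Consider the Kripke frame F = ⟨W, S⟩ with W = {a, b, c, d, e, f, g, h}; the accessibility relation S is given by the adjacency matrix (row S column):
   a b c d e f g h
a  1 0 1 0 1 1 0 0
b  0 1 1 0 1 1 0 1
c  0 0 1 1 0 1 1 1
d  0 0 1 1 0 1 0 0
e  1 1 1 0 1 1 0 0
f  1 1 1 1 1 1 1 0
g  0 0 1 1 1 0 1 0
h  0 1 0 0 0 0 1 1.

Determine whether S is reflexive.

Reflexive: yes — every world is S-related to itself.

Yes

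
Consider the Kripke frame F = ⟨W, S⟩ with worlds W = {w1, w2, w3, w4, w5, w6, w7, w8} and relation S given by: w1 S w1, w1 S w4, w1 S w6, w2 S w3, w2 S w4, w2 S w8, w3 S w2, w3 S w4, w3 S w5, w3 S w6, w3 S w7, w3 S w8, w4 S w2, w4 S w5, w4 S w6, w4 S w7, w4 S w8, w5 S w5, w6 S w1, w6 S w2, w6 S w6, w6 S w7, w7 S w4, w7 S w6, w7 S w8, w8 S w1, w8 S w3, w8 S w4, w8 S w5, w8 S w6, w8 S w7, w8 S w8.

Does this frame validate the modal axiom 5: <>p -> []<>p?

No

The schema 5 characterises exactly the Euclidean frames.
Euclidean: no — w1 S w6 and w1 S w4, but not w6 S w4.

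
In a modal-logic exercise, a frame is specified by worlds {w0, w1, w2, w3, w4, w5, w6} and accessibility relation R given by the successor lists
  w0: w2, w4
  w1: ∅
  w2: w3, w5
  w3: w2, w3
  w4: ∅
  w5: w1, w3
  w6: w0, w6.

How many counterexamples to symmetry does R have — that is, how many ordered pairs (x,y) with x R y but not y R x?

6

Enumerating: (w0,w2), (w0,w4), (w2,w5), (w5,w1), (w5,w3), (w6,w0).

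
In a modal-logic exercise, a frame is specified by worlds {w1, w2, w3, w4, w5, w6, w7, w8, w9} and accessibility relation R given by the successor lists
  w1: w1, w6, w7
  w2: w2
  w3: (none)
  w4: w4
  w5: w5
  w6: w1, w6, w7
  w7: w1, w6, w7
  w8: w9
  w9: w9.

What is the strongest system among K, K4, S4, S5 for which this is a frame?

Transitive (axiom 4): yes — every two-step R-path is closed by a direct edge.
Reflexive (axiom T): no — w3 is not related to itself.
Euclidean (axiom 5): yes — any two successors of a common world are R-related.
So F validates K, K4; S4 would additionally require R to be reflexive. The strongest is K4.

K4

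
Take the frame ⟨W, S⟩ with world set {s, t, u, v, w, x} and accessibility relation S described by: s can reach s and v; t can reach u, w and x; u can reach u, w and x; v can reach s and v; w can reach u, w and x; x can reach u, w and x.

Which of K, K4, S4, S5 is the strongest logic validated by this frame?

K4

Transitive (axiom 4): yes — every two-step S-path is closed by a direct edge.
Reflexive (axiom T): no — t is not related to itself.
Euclidean (axiom 5): yes — any two successors of a common world are S-related.
So F validates K, K4; S4 would additionally require S to be reflexive. The strongest is K4.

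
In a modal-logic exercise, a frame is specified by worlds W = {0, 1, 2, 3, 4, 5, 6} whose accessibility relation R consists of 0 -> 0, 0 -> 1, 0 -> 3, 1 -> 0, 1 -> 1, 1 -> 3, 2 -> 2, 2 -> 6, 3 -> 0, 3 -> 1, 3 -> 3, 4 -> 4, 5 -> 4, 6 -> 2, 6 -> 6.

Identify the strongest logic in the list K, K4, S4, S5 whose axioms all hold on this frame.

Transitive (axiom 4): yes — every two-step R-path is closed by a direct edge.
Reflexive (axiom T): no — 5 is not related to itself.
Euclidean (axiom 5): yes — any two successors of a common world are R-related.
So F validates K, K4; S4 would additionally require R to be reflexive. The strongest is K4.

K4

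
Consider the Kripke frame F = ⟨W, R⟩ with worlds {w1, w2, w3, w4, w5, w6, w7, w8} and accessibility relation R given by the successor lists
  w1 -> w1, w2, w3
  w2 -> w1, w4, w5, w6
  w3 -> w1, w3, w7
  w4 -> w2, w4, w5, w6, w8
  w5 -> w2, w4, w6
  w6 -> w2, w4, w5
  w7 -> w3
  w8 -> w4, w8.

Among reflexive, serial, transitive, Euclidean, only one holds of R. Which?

serial

Reflexive: no — w2 is not related to itself.
Serial: yes — every world has a successor (e.g. w1 R w1).
Transitive: no — w1 R w2 and w2 R w4, but not w1 R w4.
Euclidean: no — w1 R w2 and w1 R w3, but not w2 R w3.
Only serial holds.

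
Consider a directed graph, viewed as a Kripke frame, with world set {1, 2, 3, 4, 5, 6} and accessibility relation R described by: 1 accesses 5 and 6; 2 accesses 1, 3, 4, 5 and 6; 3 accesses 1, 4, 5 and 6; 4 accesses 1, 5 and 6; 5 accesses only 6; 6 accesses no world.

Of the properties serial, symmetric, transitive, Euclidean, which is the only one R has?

Serial: no — 6 has no R-successor.
Symmetric: no — 1 R 5 but not 5 R 1.
Transitive: yes — every two-step R-path is closed by a direct edge.
Euclidean: no — 1 R 6 and 1 R 5, but not 6 R 5.
Only transitive holds.

transitive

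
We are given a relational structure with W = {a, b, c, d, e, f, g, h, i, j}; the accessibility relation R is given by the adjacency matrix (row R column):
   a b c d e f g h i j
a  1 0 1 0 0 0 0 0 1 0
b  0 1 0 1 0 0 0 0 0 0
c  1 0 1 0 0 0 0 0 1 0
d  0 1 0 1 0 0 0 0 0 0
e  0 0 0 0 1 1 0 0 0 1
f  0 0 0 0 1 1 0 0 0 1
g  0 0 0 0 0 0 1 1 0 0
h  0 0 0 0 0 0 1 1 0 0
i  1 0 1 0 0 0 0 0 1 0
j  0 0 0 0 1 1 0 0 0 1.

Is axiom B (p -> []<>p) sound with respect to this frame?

Yes

The schema B characterises exactly the symmetric frames.
Symmetric: yes — every pair in R has its reverse in R.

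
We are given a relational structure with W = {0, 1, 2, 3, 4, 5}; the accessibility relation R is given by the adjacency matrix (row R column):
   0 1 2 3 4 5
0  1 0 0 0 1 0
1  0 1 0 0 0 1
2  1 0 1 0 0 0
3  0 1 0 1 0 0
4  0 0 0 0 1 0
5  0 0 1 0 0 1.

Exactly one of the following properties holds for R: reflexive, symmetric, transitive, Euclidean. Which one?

Reflexive: yes — every world is R-related to itself.
Symmetric: no — 0 R 4 but not 4 R 0.
Transitive: no — 1 R 5 and 5 R 2, but not 1 R 2.
Euclidean: no — 0 R 4 and 0 R 0, but not 4 R 0.
Only reflexive holds.

reflexive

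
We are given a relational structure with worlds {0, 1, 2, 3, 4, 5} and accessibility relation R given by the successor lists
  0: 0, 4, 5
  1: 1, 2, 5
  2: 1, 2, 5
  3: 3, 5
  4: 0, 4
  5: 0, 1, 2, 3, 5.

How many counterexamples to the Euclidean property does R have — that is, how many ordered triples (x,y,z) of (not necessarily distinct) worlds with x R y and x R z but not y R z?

Enumerating: (0,4,5), (0,5,4), (5,0,1), (5,0,2), (5,0,3), (5,1,0), (5,1,3), (5,2,0), (5,2,3), (5,3,0), (5,3,1), (5,3,2).

12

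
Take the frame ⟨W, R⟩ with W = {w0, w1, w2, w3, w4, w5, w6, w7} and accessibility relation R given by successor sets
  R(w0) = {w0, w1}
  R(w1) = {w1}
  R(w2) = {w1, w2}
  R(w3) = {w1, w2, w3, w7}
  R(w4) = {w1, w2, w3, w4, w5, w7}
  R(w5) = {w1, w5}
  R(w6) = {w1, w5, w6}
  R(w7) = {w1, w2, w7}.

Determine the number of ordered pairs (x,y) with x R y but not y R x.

Enumerating: (w0,w1), (w2,w1), (w3,w1), (w3,w2), (w3,w7), (w4,w1), (w4,w2), (w4,w3), (w4,w5), (w4,w7), (w5,w1), (w6,w1), (w6,w5), (w7,w1), (w7,w2).

15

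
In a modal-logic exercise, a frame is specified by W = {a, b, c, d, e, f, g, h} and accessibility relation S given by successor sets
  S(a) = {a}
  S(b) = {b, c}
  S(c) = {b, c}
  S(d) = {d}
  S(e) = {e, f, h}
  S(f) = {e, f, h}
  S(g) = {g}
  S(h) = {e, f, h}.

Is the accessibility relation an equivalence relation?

Reflexive: yes — every world is S-related to itself.
Symmetric: yes — every pair in S has its reverse in S.
Transitive: yes — every two-step S-path is closed by a direct edge.
So S is an equivalence relation.

Yes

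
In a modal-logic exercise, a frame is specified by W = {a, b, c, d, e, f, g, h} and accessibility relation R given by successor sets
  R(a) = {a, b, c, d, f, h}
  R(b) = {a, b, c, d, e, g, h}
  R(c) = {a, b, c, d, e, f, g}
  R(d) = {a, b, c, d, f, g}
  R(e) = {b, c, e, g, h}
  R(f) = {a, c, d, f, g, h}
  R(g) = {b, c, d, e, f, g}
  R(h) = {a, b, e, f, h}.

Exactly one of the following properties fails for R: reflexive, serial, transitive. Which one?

Reflexive: yes — every world is R-related to itself.
Serial: yes — every world has a successor (e.g. a R a).
Transitive: no — a R b and b R e, but not a R e.
Only transitive fails.

transitive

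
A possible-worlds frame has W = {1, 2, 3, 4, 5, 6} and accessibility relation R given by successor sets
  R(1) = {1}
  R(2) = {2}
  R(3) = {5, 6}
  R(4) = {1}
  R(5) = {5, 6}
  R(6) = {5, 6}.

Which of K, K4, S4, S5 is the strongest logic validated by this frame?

K4

Transitive (axiom 4): yes — every two-step R-path is closed by a direct edge.
Reflexive (axiom T): no — 3 is not related to itself.
Euclidean (axiom 5): yes — any two successors of a common world are R-related.
So F validates K, K4; S4 would additionally require R to be reflexive. The strongest is K4.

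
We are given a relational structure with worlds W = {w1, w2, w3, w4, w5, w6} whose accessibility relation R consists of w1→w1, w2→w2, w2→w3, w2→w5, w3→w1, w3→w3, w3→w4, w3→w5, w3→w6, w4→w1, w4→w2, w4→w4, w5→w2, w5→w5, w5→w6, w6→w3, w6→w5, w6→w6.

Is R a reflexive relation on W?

Reflexive: yes — every world is R-related to itself.

Yes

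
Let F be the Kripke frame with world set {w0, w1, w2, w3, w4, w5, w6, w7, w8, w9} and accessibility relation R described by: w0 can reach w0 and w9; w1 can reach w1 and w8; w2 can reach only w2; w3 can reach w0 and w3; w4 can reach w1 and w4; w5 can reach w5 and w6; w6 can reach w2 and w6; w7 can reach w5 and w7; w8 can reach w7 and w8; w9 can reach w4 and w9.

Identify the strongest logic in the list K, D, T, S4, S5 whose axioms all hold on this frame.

T

Serial (axiom D): yes — every world has a successor (e.g. w0 R w0).
Reflexive (axiom T): yes — every world is R-related to itself.
Transitive (axiom 4): no — w0 R w9 and w9 R w4, but not w0 R w4.
Euclidean (axiom 5): no — w0 R w9 and w0 R w0, but not w9 R w0.
So F validates K, D, T; S4 would additionally require R to be transitive. The strongest is T.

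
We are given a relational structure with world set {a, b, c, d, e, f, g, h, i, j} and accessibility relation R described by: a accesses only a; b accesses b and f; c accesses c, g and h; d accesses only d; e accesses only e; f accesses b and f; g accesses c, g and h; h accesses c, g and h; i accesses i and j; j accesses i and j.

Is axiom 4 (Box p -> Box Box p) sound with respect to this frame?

By correspondence theory, 4 is valid on a frame iff R is transitive.
Transitive: yes — every two-step R-path is closed by a direct edge.

Yes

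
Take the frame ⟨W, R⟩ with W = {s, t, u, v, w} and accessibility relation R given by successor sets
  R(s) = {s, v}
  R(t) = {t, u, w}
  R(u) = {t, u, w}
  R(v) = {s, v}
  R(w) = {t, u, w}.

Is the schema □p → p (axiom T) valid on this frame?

Yes

By correspondence theory, T is valid on a frame iff R is reflexive.
Reflexive: yes — every world is R-related to itself.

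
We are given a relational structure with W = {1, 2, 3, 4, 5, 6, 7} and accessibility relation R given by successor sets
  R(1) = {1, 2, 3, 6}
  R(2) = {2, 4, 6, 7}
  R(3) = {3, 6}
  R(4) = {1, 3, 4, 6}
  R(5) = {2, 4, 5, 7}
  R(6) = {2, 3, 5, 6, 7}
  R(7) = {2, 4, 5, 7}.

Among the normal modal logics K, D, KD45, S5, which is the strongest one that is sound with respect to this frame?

D

Serial (axiom D): yes — every world has a successor (e.g. 1 R 1).
Euclidean (axiom 5): no — 1 R 2 and 1 R 3, but not 2 R 3.
Transitive (axiom 4): no — 1 R 2 and 2 R 4, but not 1 R 4.
Reflexive (axiom T): yes — every world is R-related to itself.
So F validates K, D; KD45 would additionally require R to be Euclidean and transitive. The strongest is D.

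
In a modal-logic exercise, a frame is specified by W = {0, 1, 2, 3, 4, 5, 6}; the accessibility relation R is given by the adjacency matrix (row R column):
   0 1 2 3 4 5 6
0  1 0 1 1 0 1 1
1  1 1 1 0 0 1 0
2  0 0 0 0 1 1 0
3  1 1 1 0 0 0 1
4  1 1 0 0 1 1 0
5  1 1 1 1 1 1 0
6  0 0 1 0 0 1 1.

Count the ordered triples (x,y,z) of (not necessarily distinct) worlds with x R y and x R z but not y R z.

Enumerating: (0,2,0), (0,2,2), (0,2,3), (0,2,6), (0,3,3), (0,3,5), (0,5,6), (0,6,0), (0,6,3), (1,0,1), (1,2,0), (1,2,1), … and 28 more.
Total: 40.

40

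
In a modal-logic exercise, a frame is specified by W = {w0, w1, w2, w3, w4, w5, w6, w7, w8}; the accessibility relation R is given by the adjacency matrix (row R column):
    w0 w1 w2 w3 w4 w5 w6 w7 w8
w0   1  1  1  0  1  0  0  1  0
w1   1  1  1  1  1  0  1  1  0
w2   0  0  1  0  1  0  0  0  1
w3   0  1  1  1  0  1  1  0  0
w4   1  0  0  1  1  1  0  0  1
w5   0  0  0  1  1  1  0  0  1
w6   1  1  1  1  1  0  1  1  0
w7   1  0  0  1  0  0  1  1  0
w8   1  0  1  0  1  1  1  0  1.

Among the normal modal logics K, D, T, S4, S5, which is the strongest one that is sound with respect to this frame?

T

Serial (axiom D): yes — every world has a successor (e.g. w0 R w0).
Reflexive (axiom T): yes — every world is R-related to itself.
Transitive (axiom 4): no — w0 R w1 and w1 R w3, but not w0 R w3.
Euclidean (axiom 5): no — w0 R w2 and w0 R w1, but not w2 R w1.
So F validates K, D, T; S4 would additionally require R to be transitive. The strongest is T.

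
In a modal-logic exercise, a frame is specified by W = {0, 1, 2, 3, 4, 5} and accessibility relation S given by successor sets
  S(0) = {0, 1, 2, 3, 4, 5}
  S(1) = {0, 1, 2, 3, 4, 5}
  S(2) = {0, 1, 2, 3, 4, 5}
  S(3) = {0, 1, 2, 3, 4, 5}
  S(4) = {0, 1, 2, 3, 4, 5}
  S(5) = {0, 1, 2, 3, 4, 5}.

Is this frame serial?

Yes

Serial: yes — every world has a successor (e.g. 0 S 0).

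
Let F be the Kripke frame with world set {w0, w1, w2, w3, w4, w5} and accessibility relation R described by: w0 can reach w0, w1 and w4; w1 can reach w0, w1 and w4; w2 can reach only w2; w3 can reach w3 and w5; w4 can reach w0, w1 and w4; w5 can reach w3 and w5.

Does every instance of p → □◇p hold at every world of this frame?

The schema B characterises exactly the symmetric frames.
Symmetric: yes — every pair in R has its reverse in R.

Yes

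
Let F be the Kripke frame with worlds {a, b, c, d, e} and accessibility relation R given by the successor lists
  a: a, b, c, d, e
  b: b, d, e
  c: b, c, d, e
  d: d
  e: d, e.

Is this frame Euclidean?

No

Euclidean: no — a R b and a R c, but not b R c.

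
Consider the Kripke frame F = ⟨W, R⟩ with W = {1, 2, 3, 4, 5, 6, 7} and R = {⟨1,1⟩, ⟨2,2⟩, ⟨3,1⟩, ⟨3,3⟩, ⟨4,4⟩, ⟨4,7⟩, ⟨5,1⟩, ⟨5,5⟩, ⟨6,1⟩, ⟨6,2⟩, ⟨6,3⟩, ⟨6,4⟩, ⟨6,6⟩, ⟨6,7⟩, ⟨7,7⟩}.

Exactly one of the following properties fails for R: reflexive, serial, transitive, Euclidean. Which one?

Reflexive: yes — every world is R-related to itself.
Serial: yes — every world has a successor (e.g. 1 R 1).
Transitive: yes — every two-step R-path is closed by a direct edge.
Euclidean: no — 6 R 1 and 6 R 2, but not 1 R 2.
Only Euclidean fails.

Euclidean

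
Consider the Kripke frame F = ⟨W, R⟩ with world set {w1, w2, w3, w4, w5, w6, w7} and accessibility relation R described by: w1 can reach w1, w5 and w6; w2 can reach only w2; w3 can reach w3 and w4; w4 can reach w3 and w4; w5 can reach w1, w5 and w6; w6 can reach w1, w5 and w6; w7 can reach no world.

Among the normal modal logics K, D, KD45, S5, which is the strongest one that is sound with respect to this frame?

Serial (axiom D): no — w7 has no R-successor.
Euclidean (axiom 5): yes — any two successors of a common world are R-related.
Transitive (axiom 4): yes — every two-step R-path is closed by a direct edge.
Reflexive (axiom T): no — w7 is not related to itself.
So F validates K; D would additionally require R to be serial. The strongest is K.

K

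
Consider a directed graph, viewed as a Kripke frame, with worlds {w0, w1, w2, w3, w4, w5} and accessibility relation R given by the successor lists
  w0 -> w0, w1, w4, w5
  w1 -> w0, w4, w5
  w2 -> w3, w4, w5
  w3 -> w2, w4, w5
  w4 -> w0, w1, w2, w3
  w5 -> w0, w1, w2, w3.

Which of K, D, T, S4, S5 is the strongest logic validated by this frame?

Serial (axiom D): yes — every world has a successor (e.g. w0 R w0).
Reflexive (axiom T): no — w1 is not related to itself.
Transitive (axiom 4): no — w0 R w4 and w4 R w2, but not w0 R w2.
Euclidean (axiom 5): no — w0 R w4 and w0 R w5, but not w4 R w5.
So F validates K, D; T would additionally require R to be reflexive. The strongest is D.

D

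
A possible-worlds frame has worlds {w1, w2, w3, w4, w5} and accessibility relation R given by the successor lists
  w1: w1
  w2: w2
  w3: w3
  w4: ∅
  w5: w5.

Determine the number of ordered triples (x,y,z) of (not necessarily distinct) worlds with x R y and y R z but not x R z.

R is transitive; there are no such tuples.

0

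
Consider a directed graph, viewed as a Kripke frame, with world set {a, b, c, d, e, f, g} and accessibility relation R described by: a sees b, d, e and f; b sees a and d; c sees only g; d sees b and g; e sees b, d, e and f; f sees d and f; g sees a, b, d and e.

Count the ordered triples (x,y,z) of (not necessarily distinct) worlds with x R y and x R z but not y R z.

32

Enumerating: (a,b,b), (a,b,e), (a,b,f), (a,d,d), (a,d,e), (a,d,f), (a,f,b), (a,f,e), (b,a,a), (b,d,a), (b,d,d), (c,g,g), … and 20 more.
Total: 32.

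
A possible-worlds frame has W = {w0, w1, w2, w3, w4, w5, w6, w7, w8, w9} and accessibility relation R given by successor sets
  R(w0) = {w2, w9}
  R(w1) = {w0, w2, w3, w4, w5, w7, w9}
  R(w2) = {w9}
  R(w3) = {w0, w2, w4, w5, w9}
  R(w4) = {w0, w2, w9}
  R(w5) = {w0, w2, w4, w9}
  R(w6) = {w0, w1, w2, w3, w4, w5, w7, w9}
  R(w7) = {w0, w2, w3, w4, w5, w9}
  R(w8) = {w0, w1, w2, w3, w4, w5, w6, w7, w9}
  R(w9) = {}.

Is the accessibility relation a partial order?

Reflexive: no — w0 is not related to itself.
Transitive: yes — every two-step R-path is closed by a direct edge.
Antisymmetric: yes — no distinct pair is related both ways.
So R is not a partial order.

No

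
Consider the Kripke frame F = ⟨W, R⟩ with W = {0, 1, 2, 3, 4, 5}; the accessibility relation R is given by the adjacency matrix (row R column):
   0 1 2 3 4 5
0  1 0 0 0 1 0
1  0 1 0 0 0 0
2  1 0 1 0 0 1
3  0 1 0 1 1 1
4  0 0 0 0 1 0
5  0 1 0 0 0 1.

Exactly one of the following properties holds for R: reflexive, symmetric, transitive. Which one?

reflexive

Reflexive: yes — every world is R-related to itself.
Symmetric: no — 0 R 4 but not 4 R 0.
Transitive: no — 2 R 0 and 0 R 4, but not 2 R 4.
Only reflexive holds.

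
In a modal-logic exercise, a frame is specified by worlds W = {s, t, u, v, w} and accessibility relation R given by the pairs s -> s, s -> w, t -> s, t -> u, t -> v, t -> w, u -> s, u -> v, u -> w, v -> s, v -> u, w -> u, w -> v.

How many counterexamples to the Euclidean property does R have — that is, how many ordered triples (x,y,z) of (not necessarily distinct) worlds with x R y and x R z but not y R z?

18

Enumerating: (s,w,s), (s,w,w), (t,s,u), (t,s,v), (t,u,u), (t,v,v), (t,v,w), (t,w,s), (t,w,w), (u,s,v), (u,v,v), (u,v,w), (u,w,s), (u,w,w), (v,s,u), (v,u,u), (w,u,u), (w,v,v).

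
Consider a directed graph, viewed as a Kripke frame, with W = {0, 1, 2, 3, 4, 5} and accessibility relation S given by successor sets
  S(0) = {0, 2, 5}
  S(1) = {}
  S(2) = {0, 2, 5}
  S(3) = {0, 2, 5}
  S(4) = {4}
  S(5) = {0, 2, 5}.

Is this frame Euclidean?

Euclidean: yes — any two successors of a common world are S-related.

Yes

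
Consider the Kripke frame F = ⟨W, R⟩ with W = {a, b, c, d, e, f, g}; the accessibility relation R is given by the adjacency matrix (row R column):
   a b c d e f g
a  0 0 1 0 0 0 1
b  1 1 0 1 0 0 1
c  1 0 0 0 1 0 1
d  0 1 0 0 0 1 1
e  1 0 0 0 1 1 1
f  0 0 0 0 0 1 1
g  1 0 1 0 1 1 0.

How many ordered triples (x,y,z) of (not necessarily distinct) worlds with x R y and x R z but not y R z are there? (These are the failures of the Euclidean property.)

33

Enumerating: (a,c,c), (a,g,g), (b,a,a), (b,a,b), (b,a,d), (b,d,a), (b,d,d), (b,g,b), (b,g,d), (b,g,g), (c,a,a), (c,a,e), … and 21 more.
Total: 33.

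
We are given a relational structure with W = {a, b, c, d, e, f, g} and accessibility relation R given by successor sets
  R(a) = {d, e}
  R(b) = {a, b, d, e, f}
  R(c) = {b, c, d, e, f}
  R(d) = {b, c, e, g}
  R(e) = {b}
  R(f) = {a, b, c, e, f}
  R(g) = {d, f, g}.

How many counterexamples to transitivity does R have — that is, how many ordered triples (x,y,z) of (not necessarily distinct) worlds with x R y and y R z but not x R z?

31

Enumerating: (a,d,b), (a,d,c), (a,d,g), (a,e,b), (b,d,c), (b,d,g), (b,f,c), (c,b,a), (c,d,g), (c,f,a), (d,b,a), (d,b,d), … and 19 more.
Total: 31.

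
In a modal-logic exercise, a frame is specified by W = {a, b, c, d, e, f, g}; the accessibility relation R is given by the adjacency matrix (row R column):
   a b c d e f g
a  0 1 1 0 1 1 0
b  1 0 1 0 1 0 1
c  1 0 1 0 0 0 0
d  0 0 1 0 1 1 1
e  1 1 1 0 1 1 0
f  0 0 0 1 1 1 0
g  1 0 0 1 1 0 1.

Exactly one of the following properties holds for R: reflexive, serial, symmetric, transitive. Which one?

Reflexive: no — a is not related to itself.
Serial: yes — every world has a successor (e.g. a R b).
Symmetric: no — a R f but not f R a.
Transitive: no — a R b and b R g, but not a R g.
Only serial holds.

serial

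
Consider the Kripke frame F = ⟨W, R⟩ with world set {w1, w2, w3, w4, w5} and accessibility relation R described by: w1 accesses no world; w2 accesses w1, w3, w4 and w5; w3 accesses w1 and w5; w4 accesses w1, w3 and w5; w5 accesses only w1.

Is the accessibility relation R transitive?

Transitive: yes — every two-step R-path is closed by a direct edge.

Yes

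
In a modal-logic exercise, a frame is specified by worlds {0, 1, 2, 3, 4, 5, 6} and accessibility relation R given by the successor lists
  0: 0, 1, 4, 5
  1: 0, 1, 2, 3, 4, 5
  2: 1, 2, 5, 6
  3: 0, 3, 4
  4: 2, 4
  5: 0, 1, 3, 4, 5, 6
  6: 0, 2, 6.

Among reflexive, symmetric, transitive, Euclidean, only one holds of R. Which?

Reflexive: yes — every world is R-related to itself.
Symmetric: no — 0 R 4 but not 4 R 0.
Transitive: no — 0 R 1 and 1 R 2, but not 0 R 2.
Euclidean: no — 0 R 4 and 0 R 1, but not 4 R 1.
Only reflexive holds.

reflexive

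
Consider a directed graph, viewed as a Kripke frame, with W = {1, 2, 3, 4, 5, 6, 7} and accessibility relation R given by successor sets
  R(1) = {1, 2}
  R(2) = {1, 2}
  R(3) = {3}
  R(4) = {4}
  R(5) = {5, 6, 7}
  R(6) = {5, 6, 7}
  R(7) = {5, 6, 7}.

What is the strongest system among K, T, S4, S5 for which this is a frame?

S5

Reflexive (axiom T): yes — every world is R-related to itself.
Transitive (axiom 4): yes — every two-step R-path is closed by a direct edge.
Euclidean (axiom 5): yes — any two successors of a common world are R-related.
So F validates K, T, S4, S5. The strongest is S5.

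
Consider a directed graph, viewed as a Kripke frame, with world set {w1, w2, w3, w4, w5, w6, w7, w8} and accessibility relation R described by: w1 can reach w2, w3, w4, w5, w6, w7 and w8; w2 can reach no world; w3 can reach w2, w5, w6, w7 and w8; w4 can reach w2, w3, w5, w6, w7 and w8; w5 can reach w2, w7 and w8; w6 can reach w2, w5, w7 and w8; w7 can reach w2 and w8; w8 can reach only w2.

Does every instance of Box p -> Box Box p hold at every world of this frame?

The schema 4 characterises exactly the transitive frames.
Transitive: yes — every two-step R-path is closed by a direct edge.

Yes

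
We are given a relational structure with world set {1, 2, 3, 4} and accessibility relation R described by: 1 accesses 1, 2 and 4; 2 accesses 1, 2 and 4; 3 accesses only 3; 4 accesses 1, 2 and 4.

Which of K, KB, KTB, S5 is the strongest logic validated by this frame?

Symmetric (axiom B): yes — every pair in R has its reverse in R.
Reflexive (axiom T): yes — every world is R-related to itself.
Euclidean (axiom 5): yes — any two successors of a common world are R-related.
So F validates K, KB, KTB, S5. The strongest is S5.

S5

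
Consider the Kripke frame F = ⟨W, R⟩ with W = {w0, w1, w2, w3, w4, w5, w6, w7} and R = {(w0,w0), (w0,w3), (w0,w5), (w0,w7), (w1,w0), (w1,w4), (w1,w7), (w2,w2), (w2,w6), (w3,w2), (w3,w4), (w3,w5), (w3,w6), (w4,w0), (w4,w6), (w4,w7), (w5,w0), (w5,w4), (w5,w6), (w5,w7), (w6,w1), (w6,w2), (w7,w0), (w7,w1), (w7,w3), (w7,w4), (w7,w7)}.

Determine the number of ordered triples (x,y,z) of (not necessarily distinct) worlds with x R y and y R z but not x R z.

40

Enumerating: (w0,w3,w2), (w0,w3,w4), (w0,w3,w6), (w0,w5,w4), (w0,w5,w6), (w0,w7,w1), (w0,w7,w4), (w1,w0,w3), (w1,w0,w5), (w1,w4,w6), (w1,w7,w1), (w1,w7,w3), … and 28 more.
Total: 40.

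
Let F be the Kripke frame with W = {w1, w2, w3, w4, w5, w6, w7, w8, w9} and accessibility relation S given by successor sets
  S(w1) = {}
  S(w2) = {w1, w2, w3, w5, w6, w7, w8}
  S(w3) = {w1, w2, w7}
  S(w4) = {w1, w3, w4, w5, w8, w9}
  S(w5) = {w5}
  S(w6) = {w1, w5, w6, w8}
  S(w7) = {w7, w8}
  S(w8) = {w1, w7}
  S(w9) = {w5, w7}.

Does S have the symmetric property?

Symmetric: no — w2 S w1 but not w1 S w2.

No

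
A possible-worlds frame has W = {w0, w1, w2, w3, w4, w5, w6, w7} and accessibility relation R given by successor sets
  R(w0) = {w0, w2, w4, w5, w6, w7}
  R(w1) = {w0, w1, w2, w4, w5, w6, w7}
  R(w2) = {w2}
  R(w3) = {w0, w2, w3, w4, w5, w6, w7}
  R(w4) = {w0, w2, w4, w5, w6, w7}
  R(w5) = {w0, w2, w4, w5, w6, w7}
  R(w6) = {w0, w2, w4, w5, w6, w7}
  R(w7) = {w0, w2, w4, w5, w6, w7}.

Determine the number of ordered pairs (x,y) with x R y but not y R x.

Enumerating: (w0,w2), (w1,w0), (w1,w2), (w1,w4), (w1,w5), (w1,w6), (w1,w7), (w3,w0), (w3,w2), (w3,w4), (w3,w5), (w3,w6), (w3,w7), (w4,w2), (w5,w2), (w6,w2), (w7,w2).

17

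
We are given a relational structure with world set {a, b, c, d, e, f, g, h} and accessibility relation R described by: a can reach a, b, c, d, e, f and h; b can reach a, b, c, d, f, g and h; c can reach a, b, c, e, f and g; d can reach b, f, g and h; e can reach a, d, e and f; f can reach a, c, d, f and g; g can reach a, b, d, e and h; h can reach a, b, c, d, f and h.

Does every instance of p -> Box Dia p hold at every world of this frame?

The schema B characterises exactly the symmetric frames.
Symmetric: no — a R d but not d R a.

No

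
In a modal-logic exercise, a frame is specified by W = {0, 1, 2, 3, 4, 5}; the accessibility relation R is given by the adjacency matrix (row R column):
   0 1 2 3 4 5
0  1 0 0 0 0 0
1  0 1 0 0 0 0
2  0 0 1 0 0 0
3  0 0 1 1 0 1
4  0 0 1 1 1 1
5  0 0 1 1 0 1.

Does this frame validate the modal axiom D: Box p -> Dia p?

Yes

The schema D characterises exactly the serial frames.
Serial: yes — every world has a successor (e.g. 0 R 0).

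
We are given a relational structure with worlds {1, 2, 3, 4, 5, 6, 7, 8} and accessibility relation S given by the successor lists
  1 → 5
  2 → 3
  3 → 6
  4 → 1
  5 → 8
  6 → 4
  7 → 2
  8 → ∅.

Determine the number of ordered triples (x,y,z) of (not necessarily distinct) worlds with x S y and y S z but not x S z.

Enumerating: (1,5,8), (2,3,6), (3,6,4), (4,1,5), (6,4,1), (7,2,3).

6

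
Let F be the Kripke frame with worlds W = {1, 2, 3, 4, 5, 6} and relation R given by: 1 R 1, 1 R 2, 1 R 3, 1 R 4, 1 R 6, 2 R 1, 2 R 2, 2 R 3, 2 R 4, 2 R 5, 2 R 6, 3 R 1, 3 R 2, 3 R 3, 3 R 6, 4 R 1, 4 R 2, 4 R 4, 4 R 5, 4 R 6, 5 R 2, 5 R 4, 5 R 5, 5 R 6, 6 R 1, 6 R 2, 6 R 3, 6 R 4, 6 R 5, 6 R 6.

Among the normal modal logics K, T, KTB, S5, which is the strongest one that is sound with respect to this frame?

Reflexive (axiom T): yes — every world is R-related to itself.
Symmetric (axiom B): yes — every pair in R has its reverse in R.
Euclidean (axiom 5): no — 1 R 3 and 1 R 4, but not 3 R 4.
So F validates K, T, KTB; S5 would additionally require R to be Euclidean. The strongest is KTB.

KTB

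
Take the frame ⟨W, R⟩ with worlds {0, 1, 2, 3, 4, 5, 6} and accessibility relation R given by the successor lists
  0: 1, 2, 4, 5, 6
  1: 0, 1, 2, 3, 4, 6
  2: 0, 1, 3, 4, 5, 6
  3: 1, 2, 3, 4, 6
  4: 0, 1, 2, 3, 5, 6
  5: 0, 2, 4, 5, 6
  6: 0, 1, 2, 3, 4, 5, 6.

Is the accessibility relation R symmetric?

Yes

Symmetric: yes — every pair in R has its reverse in R.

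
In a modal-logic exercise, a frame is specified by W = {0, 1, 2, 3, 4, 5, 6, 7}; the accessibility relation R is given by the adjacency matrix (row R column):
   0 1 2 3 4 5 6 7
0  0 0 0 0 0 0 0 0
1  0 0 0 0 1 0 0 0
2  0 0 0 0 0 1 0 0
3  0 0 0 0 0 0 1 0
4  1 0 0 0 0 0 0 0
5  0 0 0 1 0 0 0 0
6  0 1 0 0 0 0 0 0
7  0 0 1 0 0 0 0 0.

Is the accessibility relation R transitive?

No

Transitive: no — 1 R 4 and 4 R 0, but not 1 R 0.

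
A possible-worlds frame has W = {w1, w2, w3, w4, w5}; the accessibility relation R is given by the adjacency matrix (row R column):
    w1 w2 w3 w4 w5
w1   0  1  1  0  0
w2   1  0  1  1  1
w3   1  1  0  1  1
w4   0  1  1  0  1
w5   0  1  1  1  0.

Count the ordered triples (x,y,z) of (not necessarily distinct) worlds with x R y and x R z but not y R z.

Enumerating: (w1,w2,w2), (w1,w3,w3), (w2,w1,w1), (w2,w1,w4), (w2,w1,w5), (w2,w3,w3), (w2,w4,w1), (w2,w4,w4), (w2,w5,w1), (w2,w5,w5), (w3,w1,w1), (w3,w1,w4), … and 12 more.
Total: 24.

24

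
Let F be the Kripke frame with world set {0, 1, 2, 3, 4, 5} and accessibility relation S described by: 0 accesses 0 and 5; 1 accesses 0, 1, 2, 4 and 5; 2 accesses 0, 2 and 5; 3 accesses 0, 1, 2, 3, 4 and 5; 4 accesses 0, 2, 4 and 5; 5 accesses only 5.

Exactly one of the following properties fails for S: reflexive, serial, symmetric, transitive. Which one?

symmetric

Reflexive: yes — every world is S-related to itself.
Serial: yes — every world has a successor (e.g. 0 S 0).
Symmetric: no — 0 S 5 but not 5 S 0.
Transitive: yes — every two-step S-path is closed by a direct edge.
Only symmetric fails.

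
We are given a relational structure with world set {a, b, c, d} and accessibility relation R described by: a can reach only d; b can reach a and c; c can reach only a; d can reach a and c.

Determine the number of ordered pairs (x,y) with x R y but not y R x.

4

Enumerating: (b,a), (b,c), (c,a), (d,c).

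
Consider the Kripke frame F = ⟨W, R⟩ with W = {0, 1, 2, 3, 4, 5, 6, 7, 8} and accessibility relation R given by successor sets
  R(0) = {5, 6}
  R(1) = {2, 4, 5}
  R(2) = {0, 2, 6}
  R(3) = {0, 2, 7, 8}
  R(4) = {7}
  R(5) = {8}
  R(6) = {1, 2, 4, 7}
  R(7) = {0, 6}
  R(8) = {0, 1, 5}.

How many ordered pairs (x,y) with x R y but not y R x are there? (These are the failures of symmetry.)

Enumerating: (0,5), (0,6), (1,2), (1,4), (1,5), (2,0), (3,0), (3,2), (3,7), (3,8), (4,7), (6,1), (6,4), (7,0), (8,0), (8,1).

16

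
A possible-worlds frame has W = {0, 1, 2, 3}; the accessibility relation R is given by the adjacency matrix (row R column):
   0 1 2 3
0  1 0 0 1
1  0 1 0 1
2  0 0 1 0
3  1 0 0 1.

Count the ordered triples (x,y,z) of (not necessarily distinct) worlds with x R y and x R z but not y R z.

Enumerating: (1,3,1).

1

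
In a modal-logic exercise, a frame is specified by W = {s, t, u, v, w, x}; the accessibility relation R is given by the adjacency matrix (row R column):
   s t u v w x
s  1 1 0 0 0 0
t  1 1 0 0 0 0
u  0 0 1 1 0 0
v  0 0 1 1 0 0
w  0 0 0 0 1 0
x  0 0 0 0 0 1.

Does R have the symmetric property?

Symmetric: yes — every pair in R has its reverse in R.

Yes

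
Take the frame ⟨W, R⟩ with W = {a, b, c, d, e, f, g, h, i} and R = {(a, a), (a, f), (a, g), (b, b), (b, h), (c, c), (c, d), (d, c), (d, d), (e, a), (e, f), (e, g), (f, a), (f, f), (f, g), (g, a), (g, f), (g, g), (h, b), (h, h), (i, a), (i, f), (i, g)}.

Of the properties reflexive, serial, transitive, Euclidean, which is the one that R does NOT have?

Reflexive: no — e is not related to itself.
Serial: yes — every world has a successor (e.g. a R a).
Transitive: yes — every two-step R-path is closed by a direct edge.
Euclidean: yes — any two successors of a common world are R-related.
Only reflexive fails.

reflexive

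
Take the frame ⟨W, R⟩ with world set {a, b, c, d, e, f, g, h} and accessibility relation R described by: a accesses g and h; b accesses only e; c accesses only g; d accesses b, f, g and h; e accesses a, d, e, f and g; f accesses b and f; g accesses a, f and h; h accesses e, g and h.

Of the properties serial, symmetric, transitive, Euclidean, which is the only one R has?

serial

Serial: yes — every world has a successor (e.g. a R g).
Symmetric: no — a R h but not h R a.
Transitive: no — a R g and g R f, but not a R f.
Euclidean: no — d R b and d R f, but not b R f.
Only serial holds.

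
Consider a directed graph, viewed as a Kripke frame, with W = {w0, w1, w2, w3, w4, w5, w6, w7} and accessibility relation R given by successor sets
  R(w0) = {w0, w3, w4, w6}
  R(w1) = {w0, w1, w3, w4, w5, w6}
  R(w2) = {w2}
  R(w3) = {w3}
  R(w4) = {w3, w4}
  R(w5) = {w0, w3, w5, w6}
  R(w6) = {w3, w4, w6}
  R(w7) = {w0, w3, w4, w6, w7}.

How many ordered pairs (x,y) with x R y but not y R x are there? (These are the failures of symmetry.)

18

Enumerating: (w0,w3), (w0,w4), (w0,w6), (w1,w0), (w1,w3), (w1,w4), (w1,w5), (w1,w6), (w4,w3), (w5,w0), (w5,w3), (w5,w6), (w6,w3), (w6,w4), (w7,w0), (w7,w3), (w7,w4), (w7,w6).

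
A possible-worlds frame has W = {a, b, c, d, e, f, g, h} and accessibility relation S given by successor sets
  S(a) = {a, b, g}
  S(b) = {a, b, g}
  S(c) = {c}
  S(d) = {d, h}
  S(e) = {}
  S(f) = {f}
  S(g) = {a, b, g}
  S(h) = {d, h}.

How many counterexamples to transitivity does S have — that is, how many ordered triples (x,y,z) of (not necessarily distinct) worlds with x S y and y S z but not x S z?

S is transitive; there are no such tuples.

0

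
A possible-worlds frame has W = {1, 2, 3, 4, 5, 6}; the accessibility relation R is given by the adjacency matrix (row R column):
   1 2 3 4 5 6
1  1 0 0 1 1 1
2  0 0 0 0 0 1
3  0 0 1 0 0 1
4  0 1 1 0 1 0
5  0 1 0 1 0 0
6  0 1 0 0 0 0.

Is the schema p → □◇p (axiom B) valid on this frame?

By correspondence theory, B is valid on a frame iff R is symmetric.
Symmetric: no — 1 R 4 but not 4 R 1.

No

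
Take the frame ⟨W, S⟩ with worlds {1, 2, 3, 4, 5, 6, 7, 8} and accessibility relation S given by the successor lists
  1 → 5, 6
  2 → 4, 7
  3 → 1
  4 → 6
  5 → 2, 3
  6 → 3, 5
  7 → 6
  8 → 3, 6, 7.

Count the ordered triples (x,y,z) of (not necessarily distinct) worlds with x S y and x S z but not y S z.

Enumerating: (1,5,5), (1,5,6), (1,6,6), (2,4,4), (2,4,7), (2,7,4), (2,7,7), (3,1,1), (4,6,6), (5,2,2), (5,2,3), (5,3,2), … and 12 more.
Total: 24.

24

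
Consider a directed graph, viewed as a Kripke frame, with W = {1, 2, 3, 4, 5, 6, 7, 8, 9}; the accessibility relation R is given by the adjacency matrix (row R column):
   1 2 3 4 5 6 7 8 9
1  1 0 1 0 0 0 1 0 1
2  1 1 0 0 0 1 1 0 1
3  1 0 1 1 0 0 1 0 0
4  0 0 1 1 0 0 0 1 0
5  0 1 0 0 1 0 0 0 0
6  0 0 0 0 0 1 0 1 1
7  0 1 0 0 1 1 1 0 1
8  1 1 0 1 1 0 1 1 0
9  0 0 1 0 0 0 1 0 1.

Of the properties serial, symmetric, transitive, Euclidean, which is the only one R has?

serial

Serial: yes — every world has a successor (e.g. 1 R 1).
Symmetric: no — 1 R 7 but not 7 R 1.
Transitive: no — 1 R 3 and 3 R 4, but not 1 R 4.
Euclidean: no — 1 R 3 and 1 R 9, but not 3 R 9.
Only serial holds.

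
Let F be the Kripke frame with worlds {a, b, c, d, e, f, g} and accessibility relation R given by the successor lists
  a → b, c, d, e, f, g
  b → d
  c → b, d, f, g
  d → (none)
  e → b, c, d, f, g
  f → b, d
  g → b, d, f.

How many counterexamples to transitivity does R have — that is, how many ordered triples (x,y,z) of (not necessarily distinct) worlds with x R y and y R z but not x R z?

R is transitive; there are no such tuples.

0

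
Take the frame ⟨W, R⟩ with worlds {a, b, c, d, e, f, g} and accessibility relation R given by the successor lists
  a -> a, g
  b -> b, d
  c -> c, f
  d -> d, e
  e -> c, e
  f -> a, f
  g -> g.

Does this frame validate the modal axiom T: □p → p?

Yes

The schema T characterises exactly the reflexive frames.
Reflexive: yes — every world is R-related to itself.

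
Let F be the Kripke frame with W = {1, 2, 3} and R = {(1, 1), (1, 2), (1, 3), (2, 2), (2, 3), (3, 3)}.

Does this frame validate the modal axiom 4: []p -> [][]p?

Axiom 4 corresponds to the accessibility relation being transitive.
Transitive: yes — every two-step R-path is closed by a direct edge.

Yes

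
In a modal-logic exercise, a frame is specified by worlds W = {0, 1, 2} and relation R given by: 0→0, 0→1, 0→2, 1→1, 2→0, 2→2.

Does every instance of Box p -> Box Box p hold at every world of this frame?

No

By correspondence theory, 4 is valid on a frame iff R is transitive.
Transitive: no — 2 R 0 and 0 R 1, but not 2 R 1.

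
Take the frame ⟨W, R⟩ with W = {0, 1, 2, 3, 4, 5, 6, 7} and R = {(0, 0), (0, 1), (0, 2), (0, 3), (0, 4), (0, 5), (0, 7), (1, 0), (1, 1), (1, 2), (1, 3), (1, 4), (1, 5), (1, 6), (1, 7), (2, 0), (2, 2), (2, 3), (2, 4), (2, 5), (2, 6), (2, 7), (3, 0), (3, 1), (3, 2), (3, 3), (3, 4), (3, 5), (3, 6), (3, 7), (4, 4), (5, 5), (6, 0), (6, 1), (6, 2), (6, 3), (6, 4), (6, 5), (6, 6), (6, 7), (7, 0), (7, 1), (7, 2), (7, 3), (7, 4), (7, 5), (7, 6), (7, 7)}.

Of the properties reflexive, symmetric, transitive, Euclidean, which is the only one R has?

Reflexive: yes — every world is R-related to itself.
Symmetric: no — 0 R 4 but not 4 R 0.
Transitive: no — 0 R 1 and 1 R 6, but not 0 R 6.
Euclidean: no — 0 R 2 and 0 R 1, but not 2 R 1.
Only reflexive holds.

reflexive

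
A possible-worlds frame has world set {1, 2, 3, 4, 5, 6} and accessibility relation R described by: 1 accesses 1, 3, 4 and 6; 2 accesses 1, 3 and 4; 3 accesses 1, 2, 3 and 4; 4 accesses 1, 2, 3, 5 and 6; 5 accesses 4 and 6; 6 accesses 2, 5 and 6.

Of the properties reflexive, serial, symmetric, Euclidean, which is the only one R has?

Reflexive: no — 2 is not related to itself.
Serial: yes — every world has a successor (e.g. 1 R 1).
Symmetric: no — 1 R 6 but not 6 R 1.
Euclidean: no — 1 R 3 and 1 R 6, but not 3 R 6.
Only serial holds.

serial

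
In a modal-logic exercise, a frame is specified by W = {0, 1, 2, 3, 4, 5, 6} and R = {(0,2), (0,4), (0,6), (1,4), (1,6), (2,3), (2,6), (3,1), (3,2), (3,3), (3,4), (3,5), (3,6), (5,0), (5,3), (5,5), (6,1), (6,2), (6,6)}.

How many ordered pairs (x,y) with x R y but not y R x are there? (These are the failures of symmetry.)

Enumerating: (0,2), (0,4), (0,6), (1,4), (3,1), (3,4), (3,6), (5,0).

8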